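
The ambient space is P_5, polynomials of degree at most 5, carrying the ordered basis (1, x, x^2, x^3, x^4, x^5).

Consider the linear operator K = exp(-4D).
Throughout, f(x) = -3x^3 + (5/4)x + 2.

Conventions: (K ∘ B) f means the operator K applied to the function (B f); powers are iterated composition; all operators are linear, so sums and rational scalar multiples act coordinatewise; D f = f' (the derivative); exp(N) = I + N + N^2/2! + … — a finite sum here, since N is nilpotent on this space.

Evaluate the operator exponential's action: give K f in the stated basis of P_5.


order-1 term: 36x^2 - 5
order-2 term: -144x
order-3 term: 192
the series for exp(-4D) f terminates at order 3
exp(-4D) f = -3x^3 + 36x^2 - (571/4)x + 189

g(x) = -3x^3 + 36x^2 - (571/4)x + 189


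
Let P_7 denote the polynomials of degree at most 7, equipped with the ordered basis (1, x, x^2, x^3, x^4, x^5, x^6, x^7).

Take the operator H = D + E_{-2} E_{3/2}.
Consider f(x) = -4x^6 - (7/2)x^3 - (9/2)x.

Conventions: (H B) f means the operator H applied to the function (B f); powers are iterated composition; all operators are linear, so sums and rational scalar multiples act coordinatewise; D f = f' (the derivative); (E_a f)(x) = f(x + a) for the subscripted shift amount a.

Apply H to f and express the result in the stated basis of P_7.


the result is g(x) = -4x^6 - 12x^5 - 15x^4 + (13/2)x^3 - 9x^2 - (51/8)x - 15/8

D f = -24x^5 - (21/2)x^2 - 9/2
E_{3/2} f = -4x^6 - 36x^5 - 135x^4 - (547/2)x^3 - (639/2)x^2 - (1683/8)x - 513/8
E_{-2} E_{3/2} f = -4x^6 + 12x^5 - 15x^4 + (13/2)x^3 + (3/2)x^2 - (51/8)x + 21/8
(D + E_{-2} E_{3/2}) f = -4x^6 - 12x^5 - 15x^4 + (13/2)x^3 - 9x^2 - (51/8)x - 15/8


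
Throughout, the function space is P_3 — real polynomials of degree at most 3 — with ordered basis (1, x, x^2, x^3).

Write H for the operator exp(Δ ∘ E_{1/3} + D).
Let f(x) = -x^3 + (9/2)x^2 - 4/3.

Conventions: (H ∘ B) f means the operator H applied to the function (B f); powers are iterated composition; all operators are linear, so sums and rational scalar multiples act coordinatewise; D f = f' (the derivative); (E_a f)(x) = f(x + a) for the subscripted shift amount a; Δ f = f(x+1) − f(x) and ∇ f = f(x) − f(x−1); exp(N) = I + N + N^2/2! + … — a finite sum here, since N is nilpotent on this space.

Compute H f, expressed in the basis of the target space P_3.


the result is g(x) = -x^3 - (3/2)x^2 + x + 23/6

order-1 term: -6x^2 + 13x + 31/6
order-2 term: -12x + 8
order-3 term: -8
the series for exp(Δ ∘ E_{1/3} + D) f terminates at order 3
exp(Δ ∘ E_{1/3} + D) f = -x^3 - (3/2)x^2 + x + 23/6


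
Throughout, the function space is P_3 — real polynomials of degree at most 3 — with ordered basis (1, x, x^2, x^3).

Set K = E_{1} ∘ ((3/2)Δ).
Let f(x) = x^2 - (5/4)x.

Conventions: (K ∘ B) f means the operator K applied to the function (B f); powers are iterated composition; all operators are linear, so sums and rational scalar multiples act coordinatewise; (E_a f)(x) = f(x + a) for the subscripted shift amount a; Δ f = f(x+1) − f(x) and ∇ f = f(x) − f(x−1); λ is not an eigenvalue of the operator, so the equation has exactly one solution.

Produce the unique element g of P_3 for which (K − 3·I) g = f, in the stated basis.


the image equals g(x) = -(1/3)x^2 + (1/12)x - 11/24

write g with unknown coordinates in the stated basis and equate coefficients in (K − 3·I) g = f
solving from the highest basis element down gives g = -(1/3)x^2 + (1/12)x - 11/24
check: K g = -x - 11/8
so K g − 3·g = x^2 - (5/4)x = f ✓


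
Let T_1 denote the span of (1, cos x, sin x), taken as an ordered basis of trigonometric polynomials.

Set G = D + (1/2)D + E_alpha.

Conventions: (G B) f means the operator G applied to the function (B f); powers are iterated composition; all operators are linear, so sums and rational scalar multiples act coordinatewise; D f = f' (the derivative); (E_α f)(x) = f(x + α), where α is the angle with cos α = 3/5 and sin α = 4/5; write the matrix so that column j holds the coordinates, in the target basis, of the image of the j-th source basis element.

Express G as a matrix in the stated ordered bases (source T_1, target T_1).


image of 1: 1
image of cos x: (3/5)cos x - (23/10)sin x
image of sin x: (23/10)cos x + (3/5)sin x
each image's coordinates form column j of the matrix

the matrix is [[1, 0, 0]; [0, 3/5, 23/10]; [0, -23/10, 3/5]] (rows listed top to bottom)


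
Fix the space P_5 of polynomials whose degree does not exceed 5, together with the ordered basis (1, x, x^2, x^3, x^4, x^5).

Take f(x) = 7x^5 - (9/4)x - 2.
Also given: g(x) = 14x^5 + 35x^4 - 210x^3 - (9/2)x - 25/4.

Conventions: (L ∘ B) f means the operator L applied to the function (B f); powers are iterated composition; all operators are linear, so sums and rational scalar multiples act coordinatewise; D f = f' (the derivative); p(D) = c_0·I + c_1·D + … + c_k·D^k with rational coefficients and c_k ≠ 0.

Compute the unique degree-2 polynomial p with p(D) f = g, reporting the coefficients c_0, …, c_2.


p(D) = 2·I + D − (3/2)·D^2, i.e. c_0 = 2, c_1 = 1, c_2 = -3/2

D^0 f = 7x^5 - (9/4)x - 2
D^1 f = 35x^4 - 9/4
D^2 f = 140x^3
matching coefficients of g against c_0 f + c_1 Df + … from the top degree down determines the c_i
solution: c_0 = 2, c_1 = 1, c_2 = -3/2


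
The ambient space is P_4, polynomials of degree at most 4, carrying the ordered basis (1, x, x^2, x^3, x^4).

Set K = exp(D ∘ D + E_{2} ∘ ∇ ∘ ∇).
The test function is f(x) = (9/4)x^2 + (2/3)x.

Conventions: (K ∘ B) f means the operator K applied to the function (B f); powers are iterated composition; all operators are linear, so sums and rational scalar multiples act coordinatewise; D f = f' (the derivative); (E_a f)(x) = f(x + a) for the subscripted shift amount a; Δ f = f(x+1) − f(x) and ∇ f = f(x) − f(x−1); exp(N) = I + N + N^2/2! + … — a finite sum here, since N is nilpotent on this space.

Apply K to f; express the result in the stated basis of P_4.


g(x) = (9/4)x^2 + (2/3)x + 9

order-1 term: 9
the series for exp(D ∘ D + E_{2} ∘ ∇ ∘ ∇) f terminates at order 1
exp(D ∘ D + E_{2} ∘ ∇ ∘ ∇) f = (9/4)x^2 + (2/3)x + 9


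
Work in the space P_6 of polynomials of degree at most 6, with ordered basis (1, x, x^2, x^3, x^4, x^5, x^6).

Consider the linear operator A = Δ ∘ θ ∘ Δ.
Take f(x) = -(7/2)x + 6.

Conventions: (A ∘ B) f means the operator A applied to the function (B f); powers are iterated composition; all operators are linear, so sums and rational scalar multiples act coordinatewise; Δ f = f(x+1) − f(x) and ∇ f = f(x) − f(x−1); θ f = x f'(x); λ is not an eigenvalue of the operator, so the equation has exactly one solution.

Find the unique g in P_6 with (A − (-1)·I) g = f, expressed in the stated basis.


write g with unknown coordinates in the stated basis and equate coefficients in (A − (-1)·I) g = f
solving from the highest basis element down gives g = -(7/2)x + 6
check: A g = 0
so A g − (-1)·g = -(7/2)x + 6 = f ✓

the result is g(x) = -(7/2)x + 6


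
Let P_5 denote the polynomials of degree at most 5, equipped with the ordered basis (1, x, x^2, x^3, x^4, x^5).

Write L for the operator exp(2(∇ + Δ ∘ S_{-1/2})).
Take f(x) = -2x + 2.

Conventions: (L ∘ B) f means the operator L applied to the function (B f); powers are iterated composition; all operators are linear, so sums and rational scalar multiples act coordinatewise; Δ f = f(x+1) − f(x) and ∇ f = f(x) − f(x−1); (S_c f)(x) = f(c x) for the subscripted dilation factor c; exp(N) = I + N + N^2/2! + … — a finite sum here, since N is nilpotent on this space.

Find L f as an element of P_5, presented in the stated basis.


the image equals g(x) = -2x

order-1 term: -2
the series for exp(2(∇ + Δ ∘ S_{-1/2})) f terminates at order 1
exp(2(∇ + Δ ∘ S_{-1/2})) f = -2x


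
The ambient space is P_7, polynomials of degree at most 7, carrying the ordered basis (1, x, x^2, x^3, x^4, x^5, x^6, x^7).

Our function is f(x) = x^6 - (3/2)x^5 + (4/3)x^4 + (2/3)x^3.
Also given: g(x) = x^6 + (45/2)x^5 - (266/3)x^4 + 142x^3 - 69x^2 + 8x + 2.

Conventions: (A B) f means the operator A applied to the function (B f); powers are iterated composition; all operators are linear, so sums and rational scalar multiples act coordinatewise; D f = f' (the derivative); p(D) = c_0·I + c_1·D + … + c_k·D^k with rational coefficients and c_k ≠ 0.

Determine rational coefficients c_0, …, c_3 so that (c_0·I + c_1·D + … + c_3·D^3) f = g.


p(D) = I + 4·D − 2·D^2 + (1/2)·D^3, i.e. c_0 = 1, c_1 = 4, c_2 = -2, c_3 = 1/2

D^0 f = x^6 - (3/2)x^5 + (4/3)x^4 + (2/3)x^3
D^1 f = 6x^5 - (15/2)x^4 + (16/3)x^3 + 2x^2
D^2 f = 30x^4 - 30x^3 + 16x^2 + 4x
D^3 f = 120x^3 - 90x^2 + 32x + 4
matching coefficients of g against c_0 f + c_1 Df + … from the top degree down determines the c_i
solution: c_0 = 1, c_1 = 4, c_2 = -2, c_3 = 1/2


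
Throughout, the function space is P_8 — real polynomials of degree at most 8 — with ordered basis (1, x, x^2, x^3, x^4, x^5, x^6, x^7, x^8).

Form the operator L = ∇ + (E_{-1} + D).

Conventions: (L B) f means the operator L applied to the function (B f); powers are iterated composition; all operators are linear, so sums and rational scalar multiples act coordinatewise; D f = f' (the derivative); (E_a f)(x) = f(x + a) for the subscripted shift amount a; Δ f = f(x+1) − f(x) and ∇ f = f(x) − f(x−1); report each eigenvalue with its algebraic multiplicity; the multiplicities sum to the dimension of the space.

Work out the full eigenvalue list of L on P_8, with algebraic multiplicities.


λ = 1 (multiplicity 9)

image of 1: 1
image of x: x + 1
image of x^2: x^2 + 2x
image of x^3: x^3 + 3x^2
image of x^4: x^4 + 4x^3
image of x^5: x^5 + 5x^4
image of x^6: x^6 + 6x^5
image of x^7: x^7 + 7x^6
image of x^8: x^8 + 8x^7
the matrix is upper triangular; its diagonal is (1, 1, 1, 1, 1, 1, 1, 1, 1)
for a triangular matrix the eigenvalues are the diagonal entries, with algebraic multiplicity their repetition count


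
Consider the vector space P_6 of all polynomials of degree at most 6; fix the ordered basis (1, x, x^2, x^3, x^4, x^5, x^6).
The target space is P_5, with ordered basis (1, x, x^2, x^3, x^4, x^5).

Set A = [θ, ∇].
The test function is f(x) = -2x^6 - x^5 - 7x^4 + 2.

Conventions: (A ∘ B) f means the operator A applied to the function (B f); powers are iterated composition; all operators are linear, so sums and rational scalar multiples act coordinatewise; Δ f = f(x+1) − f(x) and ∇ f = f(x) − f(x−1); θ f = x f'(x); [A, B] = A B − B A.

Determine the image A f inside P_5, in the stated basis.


the result is g(x) = 12x^5 - 55x^4 + 128x^3 - 174x^2 + 124x - 35

∇ f = -12x^5 + 25x^4 - 58x^3 + 62x^2 - 35x + 8
θ ∇ f = -60x^5 + 100x^4 - 174x^3 + 124x^2 - 35x
θ f = -12x^6 - 5x^5 - 28x^4
∇ θ f = -72x^5 + 155x^4 - 302x^3 + 298x^2 - 159x + 35
[θ, ∇] f = 12x^5 - 55x^4 + 128x^3 - 174x^2 + 124x - 35


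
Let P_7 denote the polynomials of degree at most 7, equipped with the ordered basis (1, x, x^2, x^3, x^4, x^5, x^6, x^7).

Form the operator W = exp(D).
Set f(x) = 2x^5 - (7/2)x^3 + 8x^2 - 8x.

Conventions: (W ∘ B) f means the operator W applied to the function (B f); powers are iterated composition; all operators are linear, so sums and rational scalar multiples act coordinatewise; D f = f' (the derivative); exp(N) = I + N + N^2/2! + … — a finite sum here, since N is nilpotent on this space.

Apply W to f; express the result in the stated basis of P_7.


order-1 term: 10x^4 - (21/2)x^2 + 16x - 8
order-2 term: 20x^3 - (21/2)x + 8
order-3 term: 20x^2 - 7/2
order-4 term: 10x
order-5 term: 2
the series for exp(D) f terminates at order 5
exp(D) f = 2x^5 + 10x^4 + (33/2)x^3 + (35/2)x^2 + (15/2)x - 3/2

the image equals g(x) = 2x^5 + 10x^4 + (33/2)x^3 + (35/2)x^2 + (15/2)x - 3/2


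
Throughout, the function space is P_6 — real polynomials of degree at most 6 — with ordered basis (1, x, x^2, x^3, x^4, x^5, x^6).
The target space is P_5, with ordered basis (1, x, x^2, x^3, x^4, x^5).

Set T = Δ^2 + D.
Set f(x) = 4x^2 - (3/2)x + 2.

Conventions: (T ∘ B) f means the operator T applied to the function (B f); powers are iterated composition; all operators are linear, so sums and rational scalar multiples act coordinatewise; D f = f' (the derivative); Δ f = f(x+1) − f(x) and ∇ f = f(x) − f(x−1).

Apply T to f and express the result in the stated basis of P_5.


the result is g(x) = 8x + 13/2

Δ f = 8x + 5/2
Δ Δ f = 8
D f = 8x - 3/2
(Δ^2 + D) f = 8x + 13/2


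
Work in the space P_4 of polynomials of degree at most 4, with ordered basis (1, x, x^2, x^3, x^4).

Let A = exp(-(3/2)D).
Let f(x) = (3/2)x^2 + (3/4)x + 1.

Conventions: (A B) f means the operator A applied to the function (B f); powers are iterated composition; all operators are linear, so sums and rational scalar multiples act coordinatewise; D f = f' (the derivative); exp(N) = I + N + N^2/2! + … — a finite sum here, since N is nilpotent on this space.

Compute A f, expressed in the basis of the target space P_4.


order-1 term: -(9/2)x - 9/8
order-2 term: 27/8
the series for exp(-(3/2)D) f terminates at order 2
exp(-(3/2)D) f = (3/2)x^2 - (15/4)x + 13/4

the result is g(x) = (3/2)x^2 - (15/4)x + 13/4


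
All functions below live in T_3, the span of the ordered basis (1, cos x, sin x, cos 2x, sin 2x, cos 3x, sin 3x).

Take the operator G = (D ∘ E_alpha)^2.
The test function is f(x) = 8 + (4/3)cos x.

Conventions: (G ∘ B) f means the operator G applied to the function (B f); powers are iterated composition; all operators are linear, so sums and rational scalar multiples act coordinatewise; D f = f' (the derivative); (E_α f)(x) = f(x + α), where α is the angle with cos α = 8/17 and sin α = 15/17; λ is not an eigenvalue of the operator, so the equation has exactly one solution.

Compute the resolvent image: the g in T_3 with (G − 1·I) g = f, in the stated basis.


write g with unknown coordinates in the stated basis and equate coefficients in (G − 1·I) g = f
solving from the highest basis element down gives g = -8 - (2/3)cos x - (5/4)sin x
check: G g = (2/3)cos x - (5/4)sin x
so G g − 1·g = 8 + (4/3)cos x = f ✓

g(x) = -8 - (2/3)cos x - (5/4)sin x


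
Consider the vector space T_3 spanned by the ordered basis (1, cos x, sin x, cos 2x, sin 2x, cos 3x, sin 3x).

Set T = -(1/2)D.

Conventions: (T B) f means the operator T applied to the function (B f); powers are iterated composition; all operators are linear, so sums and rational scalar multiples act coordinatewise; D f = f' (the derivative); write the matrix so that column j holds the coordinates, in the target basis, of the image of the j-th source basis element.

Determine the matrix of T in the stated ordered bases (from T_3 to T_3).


the matrix is [[0, 0, 0, 0, 0, 0, 0]; [0, 0, -1/2, 0, 0, 0, 0]; [0, 1/2, 0, 0, 0, 0, 0]; [0, 0, 0, 0, -1, 0, 0]; [0, 0, 0, 1, 0, 0, 0]; [0, 0, 0, 0, 0, 0, -3/2]; [0, 0, 0, 0, 0, 3/2, 0]] (rows listed top to bottom)

image of 1: 0
image of cos x: (1/2)sin x
image of sin x: -(1/2)cos x
image of cos 2x: sin 2x
image of sin 2x: -cos 2x
image of cos 3x: (3/2)sin 3x
image of sin 3x: -(3/2)cos 3x
each image's coordinates form column j of the matrix


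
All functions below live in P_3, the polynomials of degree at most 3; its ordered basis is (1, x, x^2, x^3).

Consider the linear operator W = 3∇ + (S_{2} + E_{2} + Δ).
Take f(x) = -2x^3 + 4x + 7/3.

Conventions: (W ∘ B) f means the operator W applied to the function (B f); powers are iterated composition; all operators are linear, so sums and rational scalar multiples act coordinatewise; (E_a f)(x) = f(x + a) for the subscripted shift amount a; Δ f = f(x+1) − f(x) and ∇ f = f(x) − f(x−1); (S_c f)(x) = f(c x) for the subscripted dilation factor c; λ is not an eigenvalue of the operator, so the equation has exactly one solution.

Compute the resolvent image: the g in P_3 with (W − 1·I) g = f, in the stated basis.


g(x) = -(1/4)x^3 + (9/8)x^2 - 4x + 325/12

write g with unknown coordinates in the stated basis and equate coefficients in (W − 1·I) g = f
solving from the highest basis element down gives g = -(1/4)x^3 + (9/8)x^2 - 4x + 325/12
check: W g = -(9/4)x^3 + (9/8)x^2 + 353/12
so W g − 1·g = -2x^3 + 4x + 7/3 = f ✓


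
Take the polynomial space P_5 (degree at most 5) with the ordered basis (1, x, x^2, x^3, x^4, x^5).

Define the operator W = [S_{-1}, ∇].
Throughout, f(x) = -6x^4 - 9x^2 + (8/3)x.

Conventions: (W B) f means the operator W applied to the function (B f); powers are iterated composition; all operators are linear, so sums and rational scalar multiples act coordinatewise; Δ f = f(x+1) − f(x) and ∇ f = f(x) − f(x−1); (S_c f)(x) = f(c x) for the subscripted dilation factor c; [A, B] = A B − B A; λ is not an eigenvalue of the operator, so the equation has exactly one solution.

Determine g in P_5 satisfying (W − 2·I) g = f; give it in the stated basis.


write g with unknown coordinates in the stated basis and equate coefficients in (W − 2·I) g = f
solving from the highest basis element down gives g = 3x^4 - 12x^3 - (63/2)x^2 + (149/3)x + 113/3
check: W g = -24x^3 - 72x^2 + 102x + 226/3
so W g − 2·g = -6x^4 - 9x^2 + (8/3)x = f ✓

the result is g(x) = 3x^4 - 12x^3 - (63/2)x^2 + (149/3)x + 113/3


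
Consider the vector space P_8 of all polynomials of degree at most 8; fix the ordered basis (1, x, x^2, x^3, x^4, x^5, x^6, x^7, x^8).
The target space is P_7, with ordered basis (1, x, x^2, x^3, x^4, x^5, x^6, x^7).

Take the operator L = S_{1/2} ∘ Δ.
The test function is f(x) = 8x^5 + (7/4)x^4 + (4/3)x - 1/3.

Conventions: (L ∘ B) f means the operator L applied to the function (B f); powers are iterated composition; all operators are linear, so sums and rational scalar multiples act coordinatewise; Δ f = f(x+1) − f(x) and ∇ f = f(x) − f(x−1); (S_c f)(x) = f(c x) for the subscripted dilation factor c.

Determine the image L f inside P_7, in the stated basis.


the image equals g(x) = (5/2)x^4 + (87/8)x^3 + (181/8)x^2 + (47/2)x + 133/12

Δ f = 40x^4 + 87x^3 + (181/2)x^2 + 47x + 133/12
S_{1/2} Δ f = (5/2)x^4 + (87/8)x^3 + (181/8)x^2 + (47/2)x + 133/12


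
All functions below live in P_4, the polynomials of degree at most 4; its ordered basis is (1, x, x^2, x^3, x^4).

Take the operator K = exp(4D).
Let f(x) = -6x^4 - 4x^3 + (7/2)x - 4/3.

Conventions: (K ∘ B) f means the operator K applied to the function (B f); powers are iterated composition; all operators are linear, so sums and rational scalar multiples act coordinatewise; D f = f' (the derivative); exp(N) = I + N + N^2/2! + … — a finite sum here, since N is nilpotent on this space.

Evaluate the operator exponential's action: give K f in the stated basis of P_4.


the result is g(x) = -6x^4 - 100x^3 - 624x^2 - (3449/2)x - 5338/3

order-1 term: -96x^3 - 48x^2 + 14
order-2 term: -576x^2 - 192x
order-3 term: -1536x - 256
order-4 term: -1536
the series for exp(4D) f terminates at order 4
exp(4D) f = -6x^4 - 100x^3 - 624x^2 - (3449/2)x - 5338/3


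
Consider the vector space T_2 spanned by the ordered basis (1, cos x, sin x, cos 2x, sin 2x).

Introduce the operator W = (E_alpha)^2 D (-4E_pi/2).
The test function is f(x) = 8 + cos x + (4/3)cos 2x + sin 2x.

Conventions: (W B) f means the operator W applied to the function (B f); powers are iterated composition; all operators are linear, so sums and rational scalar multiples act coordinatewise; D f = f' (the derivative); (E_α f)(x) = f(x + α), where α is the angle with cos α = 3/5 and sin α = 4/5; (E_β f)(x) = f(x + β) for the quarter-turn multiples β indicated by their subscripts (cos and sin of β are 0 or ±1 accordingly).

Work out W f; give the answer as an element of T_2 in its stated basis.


E_pi/2 f = 8 - sin x - (4/3)cos 2x - sin 2x
(-4E_pi/2) f = -32 + 4sin x + (16/3)cos 2x + 4sin 2x
D (-4E_pi/2) f = 4cos x + 8cos 2x - (32/3)sin 2x
E_alpha D (-4E_pi/2) f = (12/5)cos x - (16/5)sin x - (312/25)cos 2x - (352/75)sin 2x
E_alpha E_alpha D (-4E_pi/2) f = -(28/25)cos x - (96/25)sin x - (632/625)cos 2x + (24928/1875)sin 2x

g(x) = -(28/25)cos x - (96/25)sin x - (632/625)cos 2x + (24928/1875)sin 2x


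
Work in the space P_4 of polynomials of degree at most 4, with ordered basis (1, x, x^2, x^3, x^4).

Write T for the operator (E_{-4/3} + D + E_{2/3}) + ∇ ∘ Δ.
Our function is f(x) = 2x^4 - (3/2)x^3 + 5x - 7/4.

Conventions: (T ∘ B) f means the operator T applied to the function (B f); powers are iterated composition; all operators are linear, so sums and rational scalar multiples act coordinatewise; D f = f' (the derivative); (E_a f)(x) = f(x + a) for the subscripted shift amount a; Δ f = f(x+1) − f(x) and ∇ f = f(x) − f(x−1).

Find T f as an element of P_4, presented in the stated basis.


the result is g(x) = 4x^4 - (1/3)x^3 + (295/6)x^2 - (691/27)x + 1943/162

E_{-4/3} f = 2x^4 - (73/6)x^3 + (82/3)x^2 - (593/27)x + 473/324
D f = 8x^3 - (9/2)x^2 + 5
E_{2/3} f = 2x^4 + (23/6)x^3 + (7/3)x^2 + (145/27)x + 497/324
(E_{-4/3} + D + E_{2/3}) f = 4x^4 - (1/3)x^3 + (151/6)x^2 - (448/27)x + 1295/162
Δ f = 8x^3 + (15/2)x^2 + (7/2)x + 11/2
∇ Δ f = 24x^2 - 9x + 4
((E_{-4/3} + D + E_{2/3}) + ∇ ∘ Δ) f = 4x^4 - (1/3)x^3 + (295/6)x^2 - (691/27)x + 1943/162


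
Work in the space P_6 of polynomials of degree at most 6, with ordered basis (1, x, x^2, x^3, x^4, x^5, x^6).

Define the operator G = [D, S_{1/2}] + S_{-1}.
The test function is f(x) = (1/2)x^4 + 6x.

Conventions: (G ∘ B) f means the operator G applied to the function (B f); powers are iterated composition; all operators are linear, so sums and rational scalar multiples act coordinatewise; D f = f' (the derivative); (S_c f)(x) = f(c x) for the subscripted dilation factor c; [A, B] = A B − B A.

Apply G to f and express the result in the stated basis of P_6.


S_{1/2} f = (1/32)x^4 + 3x
D S_{1/2} f = (1/8)x^3 + 3
D f = 2x^3 + 6
S_{1/2} D f = (1/4)x^3 + 6
[D, S_{1/2}] f = -(1/8)x^3 - 3
S_{-1} f = (1/2)x^4 - 6x
([D, S_{1/2}] + S_{-1}) f = (1/2)x^4 - (1/8)x^3 - 6x - 3

g(x) = (1/2)x^4 - (1/8)x^3 - 6x - 3


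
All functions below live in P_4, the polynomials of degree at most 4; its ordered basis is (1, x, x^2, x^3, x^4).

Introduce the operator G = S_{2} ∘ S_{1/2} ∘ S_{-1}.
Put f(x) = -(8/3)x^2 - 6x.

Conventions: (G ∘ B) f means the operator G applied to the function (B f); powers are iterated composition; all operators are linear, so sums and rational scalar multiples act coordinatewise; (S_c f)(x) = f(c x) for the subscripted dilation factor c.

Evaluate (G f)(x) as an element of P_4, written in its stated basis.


S_{-1} f = -(8/3)x^2 + 6x
S_{1/2} S_{-1} f = -(2/3)x^2 + 3x
S_{2} S_{1/2} S_{-1} f = -(8/3)x^2 + 6x

the image equals g(x) = -(8/3)x^2 + 6x


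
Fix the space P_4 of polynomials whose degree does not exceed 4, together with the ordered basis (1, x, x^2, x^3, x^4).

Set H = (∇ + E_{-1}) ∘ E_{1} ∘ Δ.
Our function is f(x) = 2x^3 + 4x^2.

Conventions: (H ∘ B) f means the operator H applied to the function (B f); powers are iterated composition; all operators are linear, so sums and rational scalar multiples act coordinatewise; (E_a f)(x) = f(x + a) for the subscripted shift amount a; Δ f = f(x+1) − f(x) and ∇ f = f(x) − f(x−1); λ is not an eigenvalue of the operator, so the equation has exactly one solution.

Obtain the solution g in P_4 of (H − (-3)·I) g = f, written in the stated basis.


g(x) = (2/3)x^3 + (2/3)x^2 - (22/9)x - 38/27

write g with unknown coordinates in the stated basis and equate coefficients in (H − (-3)·I) g = f
solving from the highest basis element down gives g = (2/3)x^3 + (2/3)x^2 - (22/9)x - 38/27
check: H g = 2x^2 + (22/3)x + 38/9
so H g − (-3)·g = 2x^3 + 4x^2 = f ✓


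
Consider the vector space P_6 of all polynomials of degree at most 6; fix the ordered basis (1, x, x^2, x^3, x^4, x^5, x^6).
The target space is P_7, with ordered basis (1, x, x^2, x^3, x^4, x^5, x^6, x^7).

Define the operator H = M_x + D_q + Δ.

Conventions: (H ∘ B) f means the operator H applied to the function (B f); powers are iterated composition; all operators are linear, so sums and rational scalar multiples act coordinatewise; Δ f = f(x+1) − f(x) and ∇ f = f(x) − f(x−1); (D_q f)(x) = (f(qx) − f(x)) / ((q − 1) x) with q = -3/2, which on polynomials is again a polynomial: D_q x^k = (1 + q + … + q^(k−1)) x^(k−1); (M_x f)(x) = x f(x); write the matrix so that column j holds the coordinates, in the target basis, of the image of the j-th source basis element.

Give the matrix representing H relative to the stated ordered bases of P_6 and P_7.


image of 1: x
image of x: x^2 + 2
image of x^2: x^3 + (3/2)x + 1
image of x^3: x^4 + (19/4)x^2 + 3x + 1
image of x^4: x^5 + (19/8)x^3 + 6x^2 + 4x + 1
image of x^5: x^6 + (135/16)x^4 + 10x^3 + 10x^2 + 5x + 1
image of x^6: x^7 + (59/32)x^5 + 15x^4 + 20x^3 + 15x^2 + 6x + 1
each image's coordinates form column j of the matrix

the matrix is [[0, 2, 1, 1, 1, 1, 1]; [1, 0, 3/2, 3, 4, 5, 6]; [0, 1, 0, 19/4, 6, 10, 15]; [0, 0, 1, 0, 19/8, 10, 20]; [0, 0, 0, 1, 0, 135/16, 15]; [0, 0, 0, 0, 1, 0, 59/32]; [0, 0, 0, 0, 0, 1, 0]; [0, 0, 0, 0, 0, 0, 1]] (rows listed top to bottom)


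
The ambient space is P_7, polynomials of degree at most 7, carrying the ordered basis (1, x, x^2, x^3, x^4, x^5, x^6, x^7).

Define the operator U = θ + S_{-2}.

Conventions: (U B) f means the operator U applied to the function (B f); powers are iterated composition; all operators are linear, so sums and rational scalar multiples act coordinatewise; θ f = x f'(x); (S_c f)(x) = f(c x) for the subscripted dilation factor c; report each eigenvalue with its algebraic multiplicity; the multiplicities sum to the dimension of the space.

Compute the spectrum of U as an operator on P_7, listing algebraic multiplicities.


image of 1: 1
image of x: -x
image of x^2: 6x^2
image of x^3: -5x^3
image of x^4: 20x^4
image of x^5: -27x^5
image of x^6: 70x^6
image of x^7: -121x^7
the matrix is upper triangular; its diagonal is (1, -1, 6, -5, 20, -27, 70, -121)
for a triangular matrix the eigenvalues are the diagonal entries, with algebraic multiplicity their repetition count

λ = -121 (multiplicity 1), λ = -27 (multiplicity 1), λ = -5 (multiplicity 1), λ = -1 (multiplicity 1), λ = 1 (multiplicity 1), λ = 6 (multiplicity 1), λ = 20 (multiplicity 1), λ = 70 (multiplicity 1)


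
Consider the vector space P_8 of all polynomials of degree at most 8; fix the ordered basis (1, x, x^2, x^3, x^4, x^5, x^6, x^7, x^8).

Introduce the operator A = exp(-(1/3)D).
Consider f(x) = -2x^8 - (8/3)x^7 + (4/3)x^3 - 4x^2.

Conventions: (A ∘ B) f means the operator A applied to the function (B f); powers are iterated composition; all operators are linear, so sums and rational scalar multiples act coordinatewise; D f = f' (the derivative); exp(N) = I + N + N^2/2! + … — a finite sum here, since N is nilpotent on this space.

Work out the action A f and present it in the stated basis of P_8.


g(x) = -2x^8 + (8/3)x^7 - (56/27)x^5 + (140/81)x^4 + (52/81)x^3 - (3776/729)x^2 + (6764/2187)x - 1078/2187

order-1 term: (16/3)x^7 + (56/9)x^6 - (4/3)x^2 + (8/3)x
order-2 term: -(56/9)x^6 - (56/9)x^5 + (4/9)x - 4/9
order-3 term: (112/27)x^5 + (280/81)x^4 - 4/81
order-4 term: -(140/81)x^4 - (280/243)x^3
order-5 term: (112/243)x^3 + (56/243)x^2
order-6 term: -(56/729)x^2 - (56/2187)x
order-7 term: (16/2187)x + 8/6561
order-8 term: -2/6561
the series for exp(-(1/3)D) f terminates at order 8
exp(-(1/3)D) f = -2x^8 + (8/3)x^7 - (56/27)x^5 + (140/81)x^4 + (52/81)x^3 - (3776/729)x^2 + (6764/2187)x - 1078/2187


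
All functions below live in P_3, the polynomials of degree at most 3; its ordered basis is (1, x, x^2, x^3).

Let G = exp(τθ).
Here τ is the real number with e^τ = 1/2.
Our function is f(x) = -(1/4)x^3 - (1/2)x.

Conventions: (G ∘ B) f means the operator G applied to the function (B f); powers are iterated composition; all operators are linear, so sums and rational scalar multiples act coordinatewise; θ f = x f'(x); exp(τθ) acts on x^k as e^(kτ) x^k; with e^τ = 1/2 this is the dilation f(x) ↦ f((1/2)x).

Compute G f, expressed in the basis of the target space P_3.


exp(τθ) x^k = e^(kτ) x^k; with e^τ = 1/2 this sends x^k to (1/2)^k x^k
x ↦ 1/2 x
x^3 ↦ 1/8 x^3
applying this coordinatewise to f: exp(τθ) f = -(1/32)x^3 - (1/4)x

the image equals g(x) = -(1/32)x^3 - (1/4)x


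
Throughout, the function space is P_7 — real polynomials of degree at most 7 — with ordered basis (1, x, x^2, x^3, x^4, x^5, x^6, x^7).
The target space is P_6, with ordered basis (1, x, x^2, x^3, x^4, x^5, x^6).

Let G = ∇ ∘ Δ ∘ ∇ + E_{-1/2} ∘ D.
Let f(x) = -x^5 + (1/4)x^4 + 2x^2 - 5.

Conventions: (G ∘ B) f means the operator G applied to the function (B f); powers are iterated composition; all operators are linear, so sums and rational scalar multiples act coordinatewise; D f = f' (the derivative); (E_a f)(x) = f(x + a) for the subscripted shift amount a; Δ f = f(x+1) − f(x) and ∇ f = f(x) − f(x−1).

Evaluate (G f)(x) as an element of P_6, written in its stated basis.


∇ f = -5x^4 + 11x^3 - (23/2)x^2 + 10x - 13/4
Δ ∇ f = -20x^3 + 3x^2 - 10x + 9/2
∇ Δ ∇ f = -60x^2 + 66x - 33
D f = -5x^4 + x^3 + 4x
E_{-1/2} D f = -5x^4 + 11x^3 - 9x^2 + (29/4)x - 39/16
(∇ ∘ Δ ∘ ∇ + E_{-1/2} ∘ D) f = -5x^4 + 11x^3 - 69x^2 + (293/4)x - 567/16

the image equals g(x) = -5x^4 + 11x^3 - 69x^2 + (293/4)x - 567/16


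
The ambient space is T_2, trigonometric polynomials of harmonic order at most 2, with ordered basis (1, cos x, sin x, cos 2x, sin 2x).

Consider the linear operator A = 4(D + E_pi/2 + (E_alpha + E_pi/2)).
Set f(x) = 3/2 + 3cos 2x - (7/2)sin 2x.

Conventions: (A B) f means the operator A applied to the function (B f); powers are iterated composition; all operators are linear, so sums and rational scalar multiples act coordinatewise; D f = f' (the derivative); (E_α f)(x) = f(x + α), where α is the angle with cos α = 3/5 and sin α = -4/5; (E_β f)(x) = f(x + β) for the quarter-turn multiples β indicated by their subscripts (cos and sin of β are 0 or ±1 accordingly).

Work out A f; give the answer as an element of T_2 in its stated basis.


g(x) = 18 - (1048/25)cos 2x + (486/25)sin 2x

D f = -7cos 2x - 6sin 2x
E_pi/2 f = 3/2 - 3cos 2x + (7/2)sin 2x
E_alpha f = 3/2 + (63/25)cos 2x + (193/50)sin 2x
E_pi/2 f = 3/2 - 3cos 2x + (7/2)sin 2x
(E_alpha + E_pi/2) f = 3 - (12/25)cos 2x + (184/25)sin 2x
(D + E_pi/2 + (E_alpha + E_pi/2)) f = 9/2 - (262/25)cos 2x + (243/50)sin 2x
(4(D + E_pi/2 + (E_alpha + E_pi/2))) f = 18 - (1048/25)cos 2x + (486/25)sin 2x


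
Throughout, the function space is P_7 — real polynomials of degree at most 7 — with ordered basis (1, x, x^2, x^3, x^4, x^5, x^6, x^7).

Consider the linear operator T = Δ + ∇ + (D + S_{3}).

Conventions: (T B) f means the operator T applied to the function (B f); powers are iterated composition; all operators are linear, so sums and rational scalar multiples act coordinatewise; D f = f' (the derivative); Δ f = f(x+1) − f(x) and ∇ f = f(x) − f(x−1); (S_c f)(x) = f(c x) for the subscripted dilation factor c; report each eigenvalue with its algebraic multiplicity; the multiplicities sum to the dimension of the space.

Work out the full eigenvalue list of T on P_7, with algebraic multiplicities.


image of 1: 1
image of x: 3x + 3
image of x^2: 9x^2 + 6x
image of x^3: 27x^3 + 9x^2 + 2
image of x^4: 81x^4 + 12x^3 + 8x
image of x^5: 243x^5 + 15x^4 + 20x^2 + 2
image of x^6: 729x^6 + 18x^5 + 40x^3 + 12x
image of x^7: 2187x^7 + 21x^6 + 70x^4 + 42x^2 + 2
the matrix is upper triangular; its diagonal is (1, 3, 9, 27, 81, 243, 729, 2187)
for a triangular matrix the eigenvalues are the diagonal entries, with algebraic multiplicity their repetition count

λ = 1 (multiplicity 1), λ = 3 (multiplicity 1), λ = 9 (multiplicity 1), λ = 27 (multiplicity 1), λ = 81 (multiplicity 1), λ = 243 (multiplicity 1), λ = 729 (multiplicity 1), λ = 2187 (multiplicity 1)


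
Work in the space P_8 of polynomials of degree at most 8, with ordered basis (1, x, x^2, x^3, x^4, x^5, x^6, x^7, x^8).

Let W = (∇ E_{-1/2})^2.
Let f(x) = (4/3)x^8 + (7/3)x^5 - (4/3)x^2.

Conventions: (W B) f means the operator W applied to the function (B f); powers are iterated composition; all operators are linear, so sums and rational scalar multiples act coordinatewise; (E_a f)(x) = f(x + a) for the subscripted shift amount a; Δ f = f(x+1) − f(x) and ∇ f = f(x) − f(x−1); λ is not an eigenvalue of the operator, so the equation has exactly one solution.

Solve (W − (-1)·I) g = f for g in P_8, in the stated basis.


the image equals g(x) = (4/3)x^8 - (224/3)x^6 + (2695/3)x^5 - (7280/3)x^4 - (67340/3)x^3 + 170444x^2 - (799246/3)x - 290332

write g with unknown coordinates in the stated basis and equate coefficients in (W − (-1)·I) g = f
solving from the highest basis element down gives g = (4/3)x^8 - (224/3)x^6 + (2695/3)x^5 - (7280/3)x^4 - (67340/3)x^3 + 170444x^2 - (799246/3)x - 290332
check: W g = (224/3)x^6 - 896x^5 + (7280/3)x^4 + (67340/3)x^3 - (511336/3)x^2 + (799246/3)x + 290332
so W g − (-1)·g = (4/3)x^8 + (7/3)x^5 - (4/3)x^2 = f ✓


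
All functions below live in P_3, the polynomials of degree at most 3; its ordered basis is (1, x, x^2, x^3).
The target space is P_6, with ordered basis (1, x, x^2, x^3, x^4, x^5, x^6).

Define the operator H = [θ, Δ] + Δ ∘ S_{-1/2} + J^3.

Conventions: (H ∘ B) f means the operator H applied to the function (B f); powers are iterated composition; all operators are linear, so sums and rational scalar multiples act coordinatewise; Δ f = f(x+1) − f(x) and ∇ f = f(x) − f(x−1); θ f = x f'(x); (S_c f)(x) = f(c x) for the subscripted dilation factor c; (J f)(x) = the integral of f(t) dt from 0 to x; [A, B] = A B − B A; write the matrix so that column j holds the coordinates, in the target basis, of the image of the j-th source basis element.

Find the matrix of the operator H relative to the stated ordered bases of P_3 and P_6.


image of 1: (1/6)x^3
image of x: (1/24)x^4 - 3/2
image of x^2: (1/60)x^5 - (3/2)x - 7/4
image of x^3: (1/120)x^6 - (27/8)x^2 - (51/8)x - 25/8
each image's coordinates form column j of the matrix

the matrix is [[0, -3/2, -7/4, -25/8]; [0, 0, -3/2, -51/8]; [0, 0, 0, -27/8]; [1/6, 0, 0, 0]; [0, 1/24, 0, 0]; [0, 0, 1/60, 0]; [0, 0, 0, 1/120]] (rows listed top to bottom)


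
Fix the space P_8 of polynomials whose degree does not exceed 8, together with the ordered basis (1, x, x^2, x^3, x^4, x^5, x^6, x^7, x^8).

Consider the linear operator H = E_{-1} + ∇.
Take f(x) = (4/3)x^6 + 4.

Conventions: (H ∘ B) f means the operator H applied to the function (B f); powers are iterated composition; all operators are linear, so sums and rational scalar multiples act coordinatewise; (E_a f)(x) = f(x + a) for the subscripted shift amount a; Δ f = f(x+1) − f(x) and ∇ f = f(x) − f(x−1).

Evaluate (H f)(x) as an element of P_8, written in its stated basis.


the image equals g(x) = (4/3)x^6 + 4

E_{-1} f = (4/3)x^6 - 8x^5 + 20x^4 - (80/3)x^3 + 20x^2 - 8x + 16/3
∇ f = 8x^5 - 20x^4 + (80/3)x^3 - 20x^2 + 8x - 4/3
(E_{-1} + ∇) f = (4/3)x^6 + 4


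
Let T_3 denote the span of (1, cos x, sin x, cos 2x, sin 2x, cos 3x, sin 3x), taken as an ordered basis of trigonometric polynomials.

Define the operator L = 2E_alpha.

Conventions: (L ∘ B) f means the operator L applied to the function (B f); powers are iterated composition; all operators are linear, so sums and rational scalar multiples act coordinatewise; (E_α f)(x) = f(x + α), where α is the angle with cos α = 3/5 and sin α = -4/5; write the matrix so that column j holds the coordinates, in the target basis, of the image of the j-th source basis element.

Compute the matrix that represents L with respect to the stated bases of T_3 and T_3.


image of 1: 2
image of cos x: (6/5)cos x + (8/5)sin x
image of sin x: -(8/5)cos x + (6/5)sin x
image of cos 2x: -(14/25)cos 2x + (48/25)sin 2x
image of sin 2x: -(48/25)cos 2x - (14/25)sin 2x
image of cos 3x: -(234/125)cos 3x + (88/125)sin 3x
image of sin 3x: -(88/125)cos 3x - (234/125)sin 3x
each image's coordinates form column j of the matrix

the matrix is [[2, 0, 0, 0, 0, 0, 0]; [0, 6/5, -8/5, 0, 0, 0, 0]; [0, 8/5, 6/5, 0, 0, 0, 0]; [0, 0, 0, -14/25, -48/25, 0, 0]; [0, 0, 0, 48/25, -14/25, 0, 0]; [0, 0, 0, 0, 0, -234/125, -88/125]; [0, 0, 0, 0, 0, 88/125, -234/125]] (rows listed top to bottom)


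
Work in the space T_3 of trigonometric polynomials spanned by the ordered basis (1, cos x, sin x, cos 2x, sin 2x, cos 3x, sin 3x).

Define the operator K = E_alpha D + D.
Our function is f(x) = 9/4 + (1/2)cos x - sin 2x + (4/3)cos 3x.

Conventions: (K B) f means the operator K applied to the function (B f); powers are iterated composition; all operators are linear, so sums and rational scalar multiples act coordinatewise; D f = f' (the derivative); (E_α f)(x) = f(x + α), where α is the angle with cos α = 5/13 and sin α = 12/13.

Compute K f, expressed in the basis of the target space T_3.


the result is g(x) = -(6/13)cos x - (9/13)sin x - (100/169)cos 2x + (240/169)sin 2x + (3312/2197)cos 3x - (648/2197)sin 3x

D f = -(1/2)sin x - 2cos 2x - 4sin 3x
E_alpha D f = -(6/13)cos x - (5/26)sin x + (238/169)cos 2x + (240/169)sin 2x + (3312/2197)cos 3x + (8140/2197)sin 3x
D f = -(1/2)sin x - 2cos 2x - 4sin 3x
(E_alpha D + D) f = -(6/13)cos x - (9/13)sin x - (100/169)cos 2x + (240/169)sin 2x + (3312/2197)cos 3x - (648/2197)sin 3x


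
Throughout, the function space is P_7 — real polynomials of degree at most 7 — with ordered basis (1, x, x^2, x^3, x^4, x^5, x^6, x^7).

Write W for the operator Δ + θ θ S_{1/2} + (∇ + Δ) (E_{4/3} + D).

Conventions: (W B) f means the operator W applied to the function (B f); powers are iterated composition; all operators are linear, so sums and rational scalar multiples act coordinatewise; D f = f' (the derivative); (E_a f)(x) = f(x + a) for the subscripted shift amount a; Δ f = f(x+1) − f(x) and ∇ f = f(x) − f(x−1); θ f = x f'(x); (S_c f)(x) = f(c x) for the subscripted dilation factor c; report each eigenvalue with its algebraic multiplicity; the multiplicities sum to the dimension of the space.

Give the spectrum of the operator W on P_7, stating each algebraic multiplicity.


λ = 0 (multiplicity 1), λ = 49/128 (multiplicity 1), λ = 1/2 (multiplicity 1), λ = 9/16 (multiplicity 1), λ = 25/32 (multiplicity 1), λ = 1 (multiplicity 2), λ = 9/8 (multiplicity 1)

image of 1: 0
image of x: (1/2)x + 3
image of x^2: x^2 + 6x + 31/3
image of x^3: (9/8)x^3 + 9x^2 + 31x + 41/3
image of x^4: x^4 + 12x^3 + 62x^2 + (164/3)x + 1043/27
image of x^5: (25/32)x^5 + 15x^4 + (310/3)x^3 + (410/3)x^2 + (5215/27)x + 5683/81
image of x^6: (9/16)x^6 + 18x^5 + 155x^4 + (820/3)x^3 + (5215/9)x^2 + (11366/27)x + 14125/81
image of x^7: (49/128)x^7 + 21x^6 + 217x^5 + (1435/3)x^4 + (36505/27)x^3 + (39781/27)x^2 + (98875/81)x + 275243/729
the matrix is upper triangular; its diagonal is (0, 1/2, 1, 9/8, 1, 25/32, 9/16, 49/128)
for a triangular matrix the eigenvalues are the diagonal entries, with algebraic multiplicity their repetition count


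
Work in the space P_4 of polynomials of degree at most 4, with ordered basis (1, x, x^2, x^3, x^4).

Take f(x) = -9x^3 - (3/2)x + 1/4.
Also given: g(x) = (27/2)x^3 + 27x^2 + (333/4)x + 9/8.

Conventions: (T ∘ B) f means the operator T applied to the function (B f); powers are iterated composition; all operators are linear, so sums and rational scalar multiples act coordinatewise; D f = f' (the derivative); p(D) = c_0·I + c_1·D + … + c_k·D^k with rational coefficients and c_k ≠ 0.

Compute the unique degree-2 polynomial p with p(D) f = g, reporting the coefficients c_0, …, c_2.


c_0 = -3/2, c_1 = -1, c_2 = -3/2

D^0 f = -9x^3 - (3/2)x + 1/4
D^1 f = -27x^2 - 3/2
D^2 f = -54x
matching coefficients of g against c_0 f + c_1 Df + … from the top degree down determines the c_i
solution: c_0 = -3/2, c_1 = -1, c_2 = -3/2


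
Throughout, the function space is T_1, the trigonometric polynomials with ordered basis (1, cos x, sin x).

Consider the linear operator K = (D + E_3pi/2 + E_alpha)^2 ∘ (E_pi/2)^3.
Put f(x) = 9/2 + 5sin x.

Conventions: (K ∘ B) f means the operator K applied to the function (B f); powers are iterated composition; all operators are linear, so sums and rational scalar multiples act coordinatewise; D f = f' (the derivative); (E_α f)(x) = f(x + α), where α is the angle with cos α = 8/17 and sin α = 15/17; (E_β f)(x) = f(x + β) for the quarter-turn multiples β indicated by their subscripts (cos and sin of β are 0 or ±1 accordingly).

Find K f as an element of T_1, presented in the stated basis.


the result is g(x) = 18 + (805/289)cos x + (1200/289)sin x

E_pi/2 f = 9/2 + 5cos x
E_pi/2 E_pi/2 f = 9/2 - 5sin x
E_pi/2 E_pi/2 E_pi/2 f = 9/2 - 5cos x
D (E_pi/2)^3 f = 5sin x
E_3pi/2 (E_pi/2)^3 f = 9/2 - 5sin x
E_alpha (E_pi/2)^3 f = 9/2 - (40/17)cos x + (75/17)sin x
(D + E_3pi/2 + E_alpha) (E_pi/2)^3 f = 9 - (40/17)cos x + (75/17)sin x
D (D + E_3pi/2 + E_alpha) (E_pi/2)^3 f = (75/17)cos x + (40/17)sin x
E_3pi/2 (D + E_3pi/2 + E_alpha) (E_pi/2)^3 f = 9 - (75/17)cos x - (40/17)sin x
E_alpha (D + E_3pi/2 + E_alpha) (E_pi/2)^3 f = 9 + (805/289)cos x + (1200/289)sin x
(D + E_3pi/2 + E_alpha) (D + E_3pi/2 + E_alpha) (E_pi/2)^3 f = 18 + (805/289)cos x + (1200/289)sin x
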